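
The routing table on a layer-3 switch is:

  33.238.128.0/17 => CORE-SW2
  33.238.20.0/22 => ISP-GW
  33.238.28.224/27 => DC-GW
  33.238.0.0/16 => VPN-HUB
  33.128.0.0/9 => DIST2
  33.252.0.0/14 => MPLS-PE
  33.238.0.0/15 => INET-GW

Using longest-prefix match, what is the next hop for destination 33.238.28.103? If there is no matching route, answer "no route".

VPN-HUB

Routes whose prefix contains 33.238.28.103:
  33.128.0.0/9 (33.128.0.0 - 33.255.255.255) -> DIST2
  33.238.0.0/15 (33.238.0.0 - 33.239.255.255) -> INET-GW
  33.238.0.0/16 (33.238.0.0 - 33.238.255.255) -> VPN-HUB
More-specific entries that do NOT match:
  33.238.28.224/27 (33.238.28.224 - 33.238.28.255) does not contain 33.238.28.103
  33.238.20.0/22 (33.238.20.0 - 33.238.23.255) does not contain 33.238.28.103
  33.238.128.0/17 (33.238.128.0 - 33.238.255.255) does not contain 33.238.28.103
Longest matching prefix is /16 -> next hop VPN-HUB.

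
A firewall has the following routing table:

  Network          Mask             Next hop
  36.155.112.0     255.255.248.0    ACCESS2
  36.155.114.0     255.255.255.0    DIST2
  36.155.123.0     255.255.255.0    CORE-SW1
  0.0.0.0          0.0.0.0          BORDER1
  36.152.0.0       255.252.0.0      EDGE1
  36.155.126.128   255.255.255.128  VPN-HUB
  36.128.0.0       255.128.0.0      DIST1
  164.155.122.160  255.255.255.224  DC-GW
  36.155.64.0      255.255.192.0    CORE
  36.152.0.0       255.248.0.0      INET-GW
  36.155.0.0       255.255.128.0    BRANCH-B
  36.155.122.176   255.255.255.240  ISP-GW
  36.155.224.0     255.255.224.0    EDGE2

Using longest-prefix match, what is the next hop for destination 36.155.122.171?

CORE

Routes whose prefix contains 36.155.122.171:
  0.0.0.0/0 (default, matches everything) -> BORDER1
  36.128.0.0/9 (36.128.0.0 - 36.255.255.255) -> DIST1
  36.152.0.0/13 (36.152.0.0 - 36.159.255.255) -> INET-GW
  36.152.0.0/14 (36.152.0.0 - 36.155.255.255) -> EDGE1
  36.155.0.0/17 (36.155.0.0 - 36.155.127.255) -> BRANCH-B
  36.155.64.0/18 (36.155.64.0 - 36.155.127.255) -> CORE
More-specific entries that do NOT match:
  36.155.122.176/28 (36.155.122.176 - 36.155.122.191) does not contain 36.155.122.171
  164.155.122.160/27 (164.155.122.160 - 164.155.122.191) does not contain 36.155.122.171
  36.155.126.128/25 (36.155.126.128 - 36.155.126.255) does not contain 36.155.122.171
  36.155.114.0/24 (36.155.114.0 - 36.155.114.255) does not contain 36.155.122.171
  36.155.123.0/24 (36.155.123.0 - 36.155.123.255) does not contain 36.155.122.171
  36.155.112.0/21 (36.155.112.0 - 36.155.119.255) does not contain 36.155.122.171
  36.155.224.0/19 (36.155.224.0 - 36.155.255.255) does not contain 36.155.122.171
Longest matching prefix is /18 -> next hop CORE.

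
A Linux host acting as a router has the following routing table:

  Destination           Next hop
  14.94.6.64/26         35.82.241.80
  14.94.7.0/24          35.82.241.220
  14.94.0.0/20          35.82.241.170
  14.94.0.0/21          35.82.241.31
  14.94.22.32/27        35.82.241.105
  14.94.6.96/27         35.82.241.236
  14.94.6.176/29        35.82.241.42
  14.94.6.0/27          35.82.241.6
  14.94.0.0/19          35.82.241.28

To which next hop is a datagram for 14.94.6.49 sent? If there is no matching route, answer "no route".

35.82.241.31

Routes whose prefix contains 14.94.6.49:
  14.94.0.0/19 (14.94.0.0 - 14.94.31.255) -> 35.82.241.28
  14.94.0.0/20 (14.94.0.0 - 14.94.15.255) -> 35.82.241.170
  14.94.0.0/21 (14.94.0.0 - 14.94.7.255) -> 35.82.241.31
More-specific entries that do NOT match:
  14.94.6.176/29 (14.94.6.176 - 14.94.6.183) does not contain 14.94.6.49
  14.94.22.32/27 (14.94.22.32 - 14.94.22.63) does not contain 14.94.6.49
  14.94.6.96/27 (14.94.6.96 - 14.94.6.127) does not contain 14.94.6.49
  14.94.6.0/27 (14.94.6.0 - 14.94.6.31) does not contain 14.94.6.49
  14.94.6.64/26 (14.94.6.64 - 14.94.6.127) does not contain 14.94.6.49
  14.94.7.0/24 (14.94.7.0 - 14.94.7.255) does not contain 14.94.6.49
Longest matching prefix is /21 -> next hop 35.82.241.31.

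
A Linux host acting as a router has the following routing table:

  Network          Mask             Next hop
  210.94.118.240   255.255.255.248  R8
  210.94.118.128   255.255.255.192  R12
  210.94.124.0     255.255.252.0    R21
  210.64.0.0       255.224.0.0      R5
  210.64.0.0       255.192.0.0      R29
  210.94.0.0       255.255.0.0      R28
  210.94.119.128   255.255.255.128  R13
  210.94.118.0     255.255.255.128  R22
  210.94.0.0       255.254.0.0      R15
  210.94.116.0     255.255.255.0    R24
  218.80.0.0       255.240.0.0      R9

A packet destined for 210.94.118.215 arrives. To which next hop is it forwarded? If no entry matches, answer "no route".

Routes whose prefix contains 210.94.118.215:
  210.64.0.0/10 (210.64.0.0 - 210.127.255.255) -> R29
  210.64.0.0/11 (210.64.0.0 - 210.95.255.255) -> R5
  210.94.0.0/15 (210.94.0.0 - 210.95.255.255) -> R15
  210.94.0.0/16 (210.94.0.0 - 210.94.255.255) -> R28
More-specific entries that do NOT match:
  210.94.118.240/29 (210.94.118.240 - 210.94.118.247) does not contain 210.94.118.215
  210.94.118.128/26 (210.94.118.128 - 210.94.118.191) does not contain 210.94.118.215
  210.94.119.128/25 (210.94.119.128 - 210.94.119.255) does not contain 210.94.118.215
  210.94.118.0/25 (210.94.118.0 - 210.94.118.127) does not contain 210.94.118.215
  210.94.116.0/24 (210.94.116.0 - 210.94.116.255) does not contain 210.94.118.215
  210.94.124.0/22 (210.94.124.0 - 210.94.127.255) does not contain 210.94.118.215
Longest matching prefix is /16 -> next hop R28.

R28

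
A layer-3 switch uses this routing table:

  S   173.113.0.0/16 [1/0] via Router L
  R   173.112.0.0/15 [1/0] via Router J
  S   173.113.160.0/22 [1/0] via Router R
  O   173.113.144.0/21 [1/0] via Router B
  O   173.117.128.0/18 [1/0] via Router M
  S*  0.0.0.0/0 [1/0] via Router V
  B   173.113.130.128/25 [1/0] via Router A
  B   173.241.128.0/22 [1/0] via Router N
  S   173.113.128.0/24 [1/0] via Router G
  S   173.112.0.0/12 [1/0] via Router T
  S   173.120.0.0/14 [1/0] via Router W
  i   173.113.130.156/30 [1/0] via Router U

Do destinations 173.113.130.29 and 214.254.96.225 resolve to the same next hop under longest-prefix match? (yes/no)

173.113.130.29: longest match 173.113.0.0/16 -> Router L
214.254.96.225: longest match 0.0.0.0/0 -> Router V

no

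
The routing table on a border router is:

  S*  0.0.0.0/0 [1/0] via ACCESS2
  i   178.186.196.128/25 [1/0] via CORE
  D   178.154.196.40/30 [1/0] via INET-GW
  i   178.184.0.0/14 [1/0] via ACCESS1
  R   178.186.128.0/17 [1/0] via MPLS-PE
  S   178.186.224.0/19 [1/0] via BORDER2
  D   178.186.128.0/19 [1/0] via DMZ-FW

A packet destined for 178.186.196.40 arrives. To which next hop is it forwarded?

MPLS-PE

Routes whose prefix contains 178.186.196.40:
  0.0.0.0/0 (default, matches everything) -> ACCESS2
  178.184.0.0/14 (178.184.0.0 - 178.187.255.255) -> ACCESS1
  178.186.128.0/17 (178.186.128.0 - 178.186.255.255) -> MPLS-PE
More-specific entries that do NOT match:
  178.154.196.40/30 (178.154.196.40 - 178.154.196.43) does not contain 178.186.196.40
  178.186.196.128/25 (178.186.196.128 - 178.186.196.255) does not contain 178.186.196.40
  178.186.224.0/19 (178.186.224.0 - 178.186.255.255) does not contain 178.186.196.40
  178.186.128.0/19 (178.186.128.0 - 178.186.159.255) does not contain 178.186.196.40
Longest matching prefix is /17 -> next hop MPLS-PE.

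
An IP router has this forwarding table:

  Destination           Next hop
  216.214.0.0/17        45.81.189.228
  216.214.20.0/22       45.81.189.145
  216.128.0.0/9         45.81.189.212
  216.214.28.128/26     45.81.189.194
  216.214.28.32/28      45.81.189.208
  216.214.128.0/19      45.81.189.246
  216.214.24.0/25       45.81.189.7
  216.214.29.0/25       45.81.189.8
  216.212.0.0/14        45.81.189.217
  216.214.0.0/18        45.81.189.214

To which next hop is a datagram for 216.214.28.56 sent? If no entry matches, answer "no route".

Routes whose prefix contains 216.214.28.56:
  216.128.0.0/9 (216.128.0.0 - 216.255.255.255) -> 45.81.189.212
  216.212.0.0/14 (216.212.0.0 - 216.215.255.255) -> 45.81.189.217
  216.214.0.0/17 (216.214.0.0 - 216.214.127.255) -> 45.81.189.228
  216.214.0.0/18 (216.214.0.0 - 216.214.63.255) -> 45.81.189.214
More-specific entries that do NOT match:
  216.214.28.32/28 (216.214.28.32 - 216.214.28.47) does not contain 216.214.28.56
  216.214.28.128/26 (216.214.28.128 - 216.214.28.191) does not contain 216.214.28.56
  216.214.24.0/25 (216.214.24.0 - 216.214.24.127) does not contain 216.214.28.56
  216.214.29.0/25 (216.214.29.0 - 216.214.29.127) does not contain 216.214.28.56
  216.214.20.0/22 (216.214.20.0 - 216.214.23.255) does not contain 216.214.28.56
  216.214.128.0/19 (216.214.128.0 - 216.214.159.255) does not contain 216.214.28.56
Longest matching prefix is /18 -> next hop 45.81.189.214.

45.81.189.214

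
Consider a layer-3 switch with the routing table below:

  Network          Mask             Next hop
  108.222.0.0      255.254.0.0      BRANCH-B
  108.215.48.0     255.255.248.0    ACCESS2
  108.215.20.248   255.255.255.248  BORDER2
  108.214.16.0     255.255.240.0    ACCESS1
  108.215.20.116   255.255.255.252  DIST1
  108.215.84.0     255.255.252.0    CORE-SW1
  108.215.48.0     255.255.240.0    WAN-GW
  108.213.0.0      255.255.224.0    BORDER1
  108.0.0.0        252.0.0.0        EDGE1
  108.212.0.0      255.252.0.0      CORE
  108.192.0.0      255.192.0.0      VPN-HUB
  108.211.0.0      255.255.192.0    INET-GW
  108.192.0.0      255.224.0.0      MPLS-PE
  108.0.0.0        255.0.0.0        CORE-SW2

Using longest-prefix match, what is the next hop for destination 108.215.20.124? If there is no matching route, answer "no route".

CORE

Routes whose prefix contains 108.215.20.124:
  108.0.0.0/6 (108.0.0.0 - 111.255.255.255) -> EDGE1
  108.0.0.0/8 (108.0.0.0 - 108.255.255.255) -> CORE-SW2
  108.192.0.0/10 (108.192.0.0 - 108.255.255.255) -> VPN-HUB
  108.192.0.0/11 (108.192.0.0 - 108.223.255.255) -> MPLS-PE
  108.212.0.0/14 (108.212.0.0 - 108.215.255.255) -> CORE
More-specific entries that do NOT match:
  108.215.20.116/30 (108.215.20.116 - 108.215.20.119) does not contain 108.215.20.124
  108.215.20.248/29 (108.215.20.248 - 108.215.20.255) does not contain 108.215.20.124
  108.215.84.0/22 (108.215.84.0 - 108.215.87.255) does not contain 108.215.20.124
  108.215.48.0/21 (108.215.48.0 - 108.215.55.255) does not contain 108.215.20.124
  108.214.16.0/20 (108.214.16.0 - 108.214.31.255) does not contain 108.215.20.124
  108.215.48.0/20 (108.215.48.0 - 108.215.63.255) does not contain 108.215.20.124
  108.213.0.0/19 (108.213.0.0 - 108.213.31.255) does not contain 108.215.20.124
  108.211.0.0/18 (108.211.0.0 - 108.211.63.255) does not contain 108.215.20.124
  108.222.0.0/15 (108.222.0.0 - 108.223.255.255) does not contain 108.215.20.124
Longest matching prefix is /14 -> next hop CORE.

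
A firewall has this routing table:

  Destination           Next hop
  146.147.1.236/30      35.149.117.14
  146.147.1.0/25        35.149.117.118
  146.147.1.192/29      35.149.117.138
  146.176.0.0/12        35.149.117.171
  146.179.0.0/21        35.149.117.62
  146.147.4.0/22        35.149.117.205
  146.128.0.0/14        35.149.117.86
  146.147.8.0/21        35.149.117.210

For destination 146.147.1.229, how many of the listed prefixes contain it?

0

No listed prefix contains 146.147.1.229.
Total matching entries: 0.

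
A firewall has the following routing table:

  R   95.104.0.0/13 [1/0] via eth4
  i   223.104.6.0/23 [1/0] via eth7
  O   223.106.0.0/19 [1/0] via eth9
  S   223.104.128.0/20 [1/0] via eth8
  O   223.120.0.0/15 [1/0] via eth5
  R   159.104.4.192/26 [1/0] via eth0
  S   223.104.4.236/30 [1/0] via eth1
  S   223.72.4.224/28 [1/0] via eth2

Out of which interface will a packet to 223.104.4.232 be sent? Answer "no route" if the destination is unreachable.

No entry's prefix contains 223.104.4.232; there is no default route.

no route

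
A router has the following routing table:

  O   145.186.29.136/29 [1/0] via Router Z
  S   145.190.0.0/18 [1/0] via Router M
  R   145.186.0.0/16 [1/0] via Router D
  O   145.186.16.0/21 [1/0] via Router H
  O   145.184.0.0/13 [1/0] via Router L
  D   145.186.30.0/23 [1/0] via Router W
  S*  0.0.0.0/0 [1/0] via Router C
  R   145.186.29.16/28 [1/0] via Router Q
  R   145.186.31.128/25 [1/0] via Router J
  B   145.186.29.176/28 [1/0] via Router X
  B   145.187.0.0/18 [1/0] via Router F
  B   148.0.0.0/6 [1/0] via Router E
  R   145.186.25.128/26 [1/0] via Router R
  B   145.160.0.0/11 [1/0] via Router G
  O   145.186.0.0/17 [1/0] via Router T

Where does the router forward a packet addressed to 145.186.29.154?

Router T

Routes whose prefix contains 145.186.29.154:
  0.0.0.0/0 (default, matches everything) -> Router C
  145.160.0.0/11 (145.160.0.0 - 145.191.255.255) -> Router G
  145.184.0.0/13 (145.184.0.0 - 145.191.255.255) -> Router L
  145.186.0.0/16 (145.186.0.0 - 145.186.255.255) -> Router D
  145.186.0.0/17 (145.186.0.0 - 145.186.127.255) -> Router T
More-specific entries that do NOT match:
  145.186.29.136/29 (145.186.29.136 - 145.186.29.143) does not contain 145.186.29.154
  145.186.29.16/28 (145.186.29.16 - 145.186.29.31) does not contain 145.186.29.154
  145.186.29.176/28 (145.186.29.176 - 145.186.29.191) does not contain 145.186.29.154
  145.186.25.128/26 (145.186.25.128 - 145.186.25.191) does not contain 145.186.29.154
  145.186.31.128/25 (145.186.31.128 - 145.186.31.255) does not contain 145.186.29.154
  145.186.30.0/23 (145.186.30.0 - 145.186.31.255) does not contain 145.186.29.154
  145.186.16.0/21 (145.186.16.0 - 145.186.23.255) does not contain 145.186.29.154
  145.190.0.0/18 (145.190.0.0 - 145.190.63.255) does not contain 145.186.29.154
  145.187.0.0/18 (145.187.0.0 - 145.187.63.255) does not contain 145.186.29.154
Longest matching prefix is /17 -> next hop Router T.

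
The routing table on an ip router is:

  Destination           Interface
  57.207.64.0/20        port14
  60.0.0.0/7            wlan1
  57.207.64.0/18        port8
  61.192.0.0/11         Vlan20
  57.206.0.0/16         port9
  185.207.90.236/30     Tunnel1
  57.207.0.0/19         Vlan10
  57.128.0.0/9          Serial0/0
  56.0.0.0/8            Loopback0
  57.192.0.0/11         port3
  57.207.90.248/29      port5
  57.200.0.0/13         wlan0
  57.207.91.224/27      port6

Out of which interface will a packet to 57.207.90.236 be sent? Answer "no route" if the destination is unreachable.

port8

Routes whose prefix contains 57.207.90.236:
  57.128.0.0/9 (57.128.0.0 - 57.255.255.255) -> Serial0/0
  57.192.0.0/11 (57.192.0.0 - 57.223.255.255) -> port3
  57.200.0.0/13 (57.200.0.0 - 57.207.255.255) -> wlan0
  57.207.64.0/18 (57.207.64.0 - 57.207.127.255) -> port8
More-specific entries that do NOT match:
  185.207.90.236/30 (185.207.90.236 - 185.207.90.239) does not contain 57.207.90.236
  57.207.90.248/29 (57.207.90.248 - 57.207.90.255) does not contain 57.207.90.236
  57.207.91.224/27 (57.207.91.224 - 57.207.91.255) does not contain 57.207.90.236
  57.207.64.0/20 (57.207.64.0 - 57.207.79.255) does not contain 57.207.90.236
  57.207.0.0/19 (57.207.0.0 - 57.207.31.255) does not contain 57.207.90.236
Longest matching prefix is /18 -> interface port8.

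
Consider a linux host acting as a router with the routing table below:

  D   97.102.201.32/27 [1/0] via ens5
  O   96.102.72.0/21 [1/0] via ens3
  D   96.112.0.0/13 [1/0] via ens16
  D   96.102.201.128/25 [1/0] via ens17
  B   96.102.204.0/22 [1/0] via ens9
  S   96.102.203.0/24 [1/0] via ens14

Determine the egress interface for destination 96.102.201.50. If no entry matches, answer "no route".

No entry's prefix contains 96.102.201.50; there is no default route.

no route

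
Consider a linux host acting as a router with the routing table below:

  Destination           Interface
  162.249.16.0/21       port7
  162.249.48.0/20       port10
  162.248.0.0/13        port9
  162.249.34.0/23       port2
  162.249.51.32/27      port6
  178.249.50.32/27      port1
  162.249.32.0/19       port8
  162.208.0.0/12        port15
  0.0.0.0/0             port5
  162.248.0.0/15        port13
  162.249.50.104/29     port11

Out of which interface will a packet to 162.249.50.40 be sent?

Routes whose prefix contains 162.249.50.40:
  0.0.0.0/0 (default, matches everything) -> port5
  162.248.0.0/13 (162.248.0.0 - 162.255.255.255) -> port9
  162.248.0.0/15 (162.248.0.0 - 162.249.255.255) -> port13
  162.249.32.0/19 (162.249.32.0 - 162.249.63.255) -> port8
  162.249.48.0/20 (162.249.48.0 - 162.249.63.255) -> port10
More-specific entries that do NOT match:
  162.249.50.104/29 (162.249.50.104 - 162.249.50.111) does not contain 162.249.50.40
  162.249.51.32/27 (162.249.51.32 - 162.249.51.63) does not contain 162.249.50.40
  178.249.50.32/27 (178.249.50.32 - 178.249.50.63) does not contain 162.249.50.40
  162.249.34.0/23 (162.249.34.0 - 162.249.35.255) does not contain 162.249.50.40
  162.249.16.0/21 (162.249.16.0 - 162.249.23.255) does not contain 162.249.50.40
Longest matching prefix is /20 -> interface port10.

port10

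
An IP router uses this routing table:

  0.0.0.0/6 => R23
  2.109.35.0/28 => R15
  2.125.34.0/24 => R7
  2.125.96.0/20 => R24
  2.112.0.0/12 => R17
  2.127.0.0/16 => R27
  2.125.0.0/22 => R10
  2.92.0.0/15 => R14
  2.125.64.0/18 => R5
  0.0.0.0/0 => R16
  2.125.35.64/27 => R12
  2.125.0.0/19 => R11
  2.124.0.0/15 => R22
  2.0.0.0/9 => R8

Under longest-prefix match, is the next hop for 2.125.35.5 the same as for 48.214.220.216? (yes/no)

no

2.125.35.5: longest match 2.124.0.0/15 -> R22
48.214.220.216: longest match 0.0.0.0/0 -> R16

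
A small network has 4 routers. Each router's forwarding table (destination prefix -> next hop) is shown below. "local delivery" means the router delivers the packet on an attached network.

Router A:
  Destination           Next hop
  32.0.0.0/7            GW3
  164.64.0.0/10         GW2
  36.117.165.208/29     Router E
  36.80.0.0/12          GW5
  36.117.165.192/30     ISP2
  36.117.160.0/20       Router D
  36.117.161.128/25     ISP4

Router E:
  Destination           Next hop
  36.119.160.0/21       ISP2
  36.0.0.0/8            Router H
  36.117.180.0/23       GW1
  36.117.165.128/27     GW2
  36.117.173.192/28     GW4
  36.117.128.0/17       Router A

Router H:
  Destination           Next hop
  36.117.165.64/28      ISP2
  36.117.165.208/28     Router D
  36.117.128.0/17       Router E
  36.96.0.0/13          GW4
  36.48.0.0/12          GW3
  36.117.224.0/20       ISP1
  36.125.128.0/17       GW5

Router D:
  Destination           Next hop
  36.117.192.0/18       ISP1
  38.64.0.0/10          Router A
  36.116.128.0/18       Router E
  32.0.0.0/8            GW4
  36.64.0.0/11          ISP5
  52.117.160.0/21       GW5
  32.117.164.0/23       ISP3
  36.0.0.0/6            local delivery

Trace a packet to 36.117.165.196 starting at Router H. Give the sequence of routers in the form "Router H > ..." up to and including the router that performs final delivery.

Router H > Router E > Router A > Router D

At Router H: longest match for 36.117.165.196 is 36.117.128.0/17 -> Router E
At Router E: longest match for 36.117.165.196 is 36.117.128.0/17 -> Router A
At Router A: longest match for 36.117.165.196 is 36.117.160.0/20 -> Router D
At Router D: longest match for 36.117.165.196 is 36.0.0.0/6 -> local delivery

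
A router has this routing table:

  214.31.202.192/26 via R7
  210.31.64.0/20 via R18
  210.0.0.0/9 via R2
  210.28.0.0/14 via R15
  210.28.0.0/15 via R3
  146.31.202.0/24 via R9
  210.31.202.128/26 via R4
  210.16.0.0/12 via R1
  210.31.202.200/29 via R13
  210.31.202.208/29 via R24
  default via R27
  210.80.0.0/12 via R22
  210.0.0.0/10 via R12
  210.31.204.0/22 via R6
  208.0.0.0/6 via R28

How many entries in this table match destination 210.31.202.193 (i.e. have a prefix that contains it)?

6

Prefixes containing 210.31.202.193:
  0.0.0.0/0 (default, matches everything)
  208.0.0.0/6 (208.0.0.0 - 211.255.255.255)
  210.0.0.0/9 (210.0.0.0 - 210.127.255.255)
  210.0.0.0/10 (210.0.0.0 - 210.63.255.255)
  210.16.0.0/12 (210.16.0.0 - 210.31.255.255)
  210.28.0.0/14 (210.28.0.0 - 210.31.255.255)
Total matching entries: 6.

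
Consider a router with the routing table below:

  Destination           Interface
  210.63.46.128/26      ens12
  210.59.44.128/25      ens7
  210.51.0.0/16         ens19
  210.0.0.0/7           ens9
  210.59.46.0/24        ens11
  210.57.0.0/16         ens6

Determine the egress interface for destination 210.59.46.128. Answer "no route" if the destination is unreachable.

Routes whose prefix contains 210.59.46.128:
  210.0.0.0/7 (210.0.0.0 - 211.255.255.255) -> ens9
  210.59.46.0/24 (210.59.46.0 - 210.59.46.255) -> ens11
More-specific entries that do NOT match:
  210.63.46.128/26 (210.63.46.128 - 210.63.46.191) does not contain 210.59.46.128
  210.59.44.128/25 (210.59.44.128 - 210.59.44.255) does not contain 210.59.46.128
Longest matching prefix is /24 -> interface ens11.

ens11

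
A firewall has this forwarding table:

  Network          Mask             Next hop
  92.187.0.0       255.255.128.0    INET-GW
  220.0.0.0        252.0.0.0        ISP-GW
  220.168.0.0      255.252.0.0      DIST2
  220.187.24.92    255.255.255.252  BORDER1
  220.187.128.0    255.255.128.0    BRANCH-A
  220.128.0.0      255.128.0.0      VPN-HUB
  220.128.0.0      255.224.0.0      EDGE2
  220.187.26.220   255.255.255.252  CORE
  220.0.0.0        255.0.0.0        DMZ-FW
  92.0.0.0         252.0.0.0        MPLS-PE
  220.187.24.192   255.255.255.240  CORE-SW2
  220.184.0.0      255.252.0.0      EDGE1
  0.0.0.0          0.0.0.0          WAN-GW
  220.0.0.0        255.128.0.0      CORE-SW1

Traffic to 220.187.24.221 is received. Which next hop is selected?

EDGE1

Routes whose prefix contains 220.187.24.221:
  0.0.0.0/0 (default, matches everything) -> WAN-GW
  220.0.0.0/6 (220.0.0.0 - 223.255.255.255) -> ISP-GW
  220.0.0.0/8 (220.0.0.0 - 220.255.255.255) -> DMZ-FW
  220.128.0.0/9 (220.128.0.0 - 220.255.255.255) -> VPN-HUB
  220.184.0.0/14 (220.184.0.0 - 220.187.255.255) -> EDGE1
More-specific entries that do NOT match:
  220.187.24.92/30 (220.187.24.92 - 220.187.24.95) does not contain 220.187.24.221
  220.187.26.220/30 (220.187.26.220 - 220.187.26.223) does not contain 220.187.24.221
  220.187.24.192/28 (220.187.24.192 - 220.187.24.207) does not contain 220.187.24.221
  92.187.0.0/17 (92.187.0.0 - 92.187.127.255) does not contain 220.187.24.221
  220.187.128.0/17 (220.187.128.0 - 220.187.255.255) does not contain 220.187.24.221
Longest matching prefix is /14 -> next hop EDGE1.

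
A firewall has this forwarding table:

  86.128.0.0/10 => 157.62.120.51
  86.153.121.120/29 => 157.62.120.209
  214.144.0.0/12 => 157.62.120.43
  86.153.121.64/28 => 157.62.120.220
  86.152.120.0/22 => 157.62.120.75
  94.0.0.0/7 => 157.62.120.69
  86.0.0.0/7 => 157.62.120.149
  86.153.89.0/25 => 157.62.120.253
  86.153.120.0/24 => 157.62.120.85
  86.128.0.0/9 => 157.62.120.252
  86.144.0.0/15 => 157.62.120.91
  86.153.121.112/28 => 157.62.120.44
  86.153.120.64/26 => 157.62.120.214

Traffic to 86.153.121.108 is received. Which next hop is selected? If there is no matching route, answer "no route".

157.62.120.51

Routes whose prefix contains 86.153.121.108:
  86.0.0.0/7 (86.0.0.0 - 87.255.255.255) -> 157.62.120.149
  86.128.0.0/9 (86.128.0.0 - 86.255.255.255) -> 157.62.120.252
  86.128.0.0/10 (86.128.0.0 - 86.191.255.255) -> 157.62.120.51
More-specific entries that do NOT match:
  86.153.121.120/29 (86.153.121.120 - 86.153.121.127) does not contain 86.153.121.108
  86.153.121.64/28 (86.153.121.64 - 86.153.121.79) does not contain 86.153.121.108
  86.153.121.112/28 (86.153.121.112 - 86.153.121.127) does not contain 86.153.121.108
  86.153.120.64/26 (86.153.120.64 - 86.153.120.127) does not contain 86.153.121.108
  86.153.89.0/25 (86.153.89.0 - 86.153.89.127) does not contain 86.153.121.108
  86.153.120.0/24 (86.153.120.0 - 86.153.120.255) does not contain 86.153.121.108
  86.152.120.0/22 (86.152.120.0 - 86.152.123.255) does not contain 86.153.121.108
  86.144.0.0/15 (86.144.0.0 - 86.145.255.255) does not contain 86.153.121.108
  214.144.0.0/12 (214.144.0.0 - 214.159.255.255) does not contain 86.153.121.108
Longest matching prefix is /10 -> next hop 157.62.120.51.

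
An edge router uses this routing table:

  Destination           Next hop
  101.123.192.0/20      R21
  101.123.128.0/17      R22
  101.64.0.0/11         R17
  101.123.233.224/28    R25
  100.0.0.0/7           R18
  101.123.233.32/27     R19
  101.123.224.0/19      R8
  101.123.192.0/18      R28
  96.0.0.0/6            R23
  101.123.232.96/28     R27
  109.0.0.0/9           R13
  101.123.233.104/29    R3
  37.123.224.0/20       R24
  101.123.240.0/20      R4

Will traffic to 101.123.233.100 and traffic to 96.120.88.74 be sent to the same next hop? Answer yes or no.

no

101.123.233.100: longest match 101.123.224.0/19 -> R8
96.120.88.74: longest match 96.0.0.0/6 -> R23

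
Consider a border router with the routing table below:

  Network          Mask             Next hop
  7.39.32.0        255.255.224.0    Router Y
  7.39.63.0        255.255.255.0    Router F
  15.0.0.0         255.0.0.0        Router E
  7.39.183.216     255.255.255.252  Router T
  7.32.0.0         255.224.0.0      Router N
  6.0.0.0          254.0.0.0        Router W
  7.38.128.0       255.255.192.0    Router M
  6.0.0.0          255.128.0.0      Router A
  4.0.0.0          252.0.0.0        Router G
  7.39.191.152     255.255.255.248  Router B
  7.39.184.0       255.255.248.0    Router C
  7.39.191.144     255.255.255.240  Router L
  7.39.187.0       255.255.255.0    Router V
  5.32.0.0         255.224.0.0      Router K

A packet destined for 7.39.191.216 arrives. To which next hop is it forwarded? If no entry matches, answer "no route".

Routes whose prefix contains 7.39.191.216:
  4.0.0.0/6 (4.0.0.0 - 7.255.255.255) -> Router G
  6.0.0.0/7 (6.0.0.0 - 7.255.255.255) -> Router W
  7.32.0.0/11 (7.32.0.0 - 7.63.255.255) -> Router N
  7.39.184.0/21 (7.39.184.0 - 7.39.191.255) -> Router C
More-specific entries that do NOT match:
  7.39.183.216/30 (7.39.183.216 - 7.39.183.219) does not contain 7.39.191.216
  7.39.191.152/29 (7.39.191.152 - 7.39.191.159) does not contain 7.39.191.216
  7.39.191.144/28 (7.39.191.144 - 7.39.191.159) does not contain 7.39.191.216
  7.39.63.0/24 (7.39.63.0 - 7.39.63.255) does not contain 7.39.191.216
  7.39.187.0/24 (7.39.187.0 - 7.39.187.255) does not contain 7.39.191.216
Longest matching prefix is /21 -> next hop Router C.

Router C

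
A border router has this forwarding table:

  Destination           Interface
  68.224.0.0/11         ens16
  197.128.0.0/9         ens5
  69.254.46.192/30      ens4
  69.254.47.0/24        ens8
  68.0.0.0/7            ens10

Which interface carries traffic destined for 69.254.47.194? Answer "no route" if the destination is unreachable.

Routes whose prefix contains 69.254.47.194:
  68.0.0.0/7 (68.0.0.0 - 69.255.255.255) -> ens10
  69.254.47.0/24 (69.254.47.0 - 69.254.47.255) -> ens8
More-specific entries that do NOT match:
  69.254.46.192/30 (69.254.46.192 - 69.254.46.195) does not contain 69.254.47.194
Longest matching prefix is /24 -> interface ens8.

ens8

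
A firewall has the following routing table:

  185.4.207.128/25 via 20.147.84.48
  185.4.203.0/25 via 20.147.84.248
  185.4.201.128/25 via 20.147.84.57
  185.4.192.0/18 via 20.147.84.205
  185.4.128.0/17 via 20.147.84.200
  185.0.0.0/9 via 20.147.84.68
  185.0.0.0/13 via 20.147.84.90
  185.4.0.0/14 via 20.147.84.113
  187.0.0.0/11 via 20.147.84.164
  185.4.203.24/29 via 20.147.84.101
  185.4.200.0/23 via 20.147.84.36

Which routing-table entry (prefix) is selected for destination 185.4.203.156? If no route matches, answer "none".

185.4.192.0/18

Entries matching 185.4.203.156:
  185.0.0.0/9 (185.0.0.0 - 185.127.255.255)
  185.0.0.0/13 (185.0.0.0 - 185.7.255.255)
  185.4.0.0/14 (185.4.0.0 - 185.7.255.255)
  185.4.128.0/17 (185.4.128.0 - 185.4.255.255)
  185.4.192.0/18 (185.4.192.0 - 185.4.255.255)
Most specific is 185.4.192.0/18.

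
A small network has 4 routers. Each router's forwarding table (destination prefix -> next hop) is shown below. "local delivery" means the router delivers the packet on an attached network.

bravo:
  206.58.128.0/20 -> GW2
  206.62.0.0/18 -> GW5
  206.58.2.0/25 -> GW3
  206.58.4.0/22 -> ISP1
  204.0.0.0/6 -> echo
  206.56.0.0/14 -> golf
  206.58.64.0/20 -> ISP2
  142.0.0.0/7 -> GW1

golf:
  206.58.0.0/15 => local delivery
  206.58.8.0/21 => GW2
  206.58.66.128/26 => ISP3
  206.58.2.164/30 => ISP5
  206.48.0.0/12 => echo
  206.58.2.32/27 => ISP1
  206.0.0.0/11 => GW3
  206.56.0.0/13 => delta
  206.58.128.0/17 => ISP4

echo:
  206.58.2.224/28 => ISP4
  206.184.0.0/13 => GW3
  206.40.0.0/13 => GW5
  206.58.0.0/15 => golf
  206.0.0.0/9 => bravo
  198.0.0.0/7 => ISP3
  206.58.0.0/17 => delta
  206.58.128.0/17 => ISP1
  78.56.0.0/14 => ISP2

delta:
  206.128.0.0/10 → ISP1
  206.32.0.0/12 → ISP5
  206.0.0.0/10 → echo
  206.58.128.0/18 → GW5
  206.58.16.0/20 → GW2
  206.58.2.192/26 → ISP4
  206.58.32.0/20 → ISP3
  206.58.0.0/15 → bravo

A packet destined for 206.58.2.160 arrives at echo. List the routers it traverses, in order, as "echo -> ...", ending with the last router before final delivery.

At echo: longest match for 206.58.2.160 is 206.58.0.0/17 -> delta
At delta: longest match for 206.58.2.160 is 206.58.0.0/15 -> bravo
At bravo: longest match for 206.58.2.160 is 206.56.0.0/14 -> golf
At golf: longest match for 206.58.2.160 is 206.58.0.0/15 -> local delivery

echo -> delta -> bravo -> golf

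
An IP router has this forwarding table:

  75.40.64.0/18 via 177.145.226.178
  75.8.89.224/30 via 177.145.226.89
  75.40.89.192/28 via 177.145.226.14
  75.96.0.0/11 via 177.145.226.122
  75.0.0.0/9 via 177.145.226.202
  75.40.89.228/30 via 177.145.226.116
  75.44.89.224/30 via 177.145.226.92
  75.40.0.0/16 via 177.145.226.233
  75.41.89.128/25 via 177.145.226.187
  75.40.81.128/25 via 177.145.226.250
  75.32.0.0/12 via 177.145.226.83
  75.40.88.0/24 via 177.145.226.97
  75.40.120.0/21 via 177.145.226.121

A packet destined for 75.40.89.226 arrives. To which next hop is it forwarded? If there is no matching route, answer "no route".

Routes whose prefix contains 75.40.89.226:
  75.0.0.0/9 (75.0.0.0 - 75.127.255.255) -> 177.145.226.202
  75.32.0.0/12 (75.32.0.0 - 75.47.255.255) -> 177.145.226.83
  75.40.0.0/16 (75.40.0.0 - 75.40.255.255) -> 177.145.226.233
  75.40.64.0/18 (75.40.64.0 - 75.40.127.255) -> 177.145.226.178
More-specific entries that do NOT match:
  75.8.89.224/30 (75.8.89.224 - 75.8.89.227) does not contain 75.40.89.226
  75.40.89.228/30 (75.40.89.228 - 75.40.89.231) does not contain 75.40.89.226
  75.44.89.224/30 (75.44.89.224 - 75.44.89.227) does not contain 75.40.89.226
  75.40.89.192/28 (75.40.89.192 - 75.40.89.207) does not contain 75.40.89.226
  75.41.89.128/25 (75.41.89.128 - 75.41.89.255) does not contain 75.40.89.226
  75.40.81.128/25 (75.40.81.128 - 75.40.81.255) does not contain 75.40.89.226
  75.40.88.0/24 (75.40.88.0 - 75.40.88.255) does not contain 75.40.89.226
  75.40.120.0/21 (75.40.120.0 - 75.40.127.255) does not contain 75.40.89.226
Longest matching prefix is /18 -> next hop 177.145.226.178.

177.145.226.178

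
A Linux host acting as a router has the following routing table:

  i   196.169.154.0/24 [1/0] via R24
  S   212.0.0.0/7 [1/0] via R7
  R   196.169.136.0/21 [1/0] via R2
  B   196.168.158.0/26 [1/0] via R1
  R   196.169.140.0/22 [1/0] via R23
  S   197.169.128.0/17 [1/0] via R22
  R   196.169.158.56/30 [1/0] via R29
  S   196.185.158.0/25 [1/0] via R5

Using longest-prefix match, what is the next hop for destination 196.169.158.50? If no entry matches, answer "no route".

No entry's prefix contains 196.169.158.50; there is no default route.

no route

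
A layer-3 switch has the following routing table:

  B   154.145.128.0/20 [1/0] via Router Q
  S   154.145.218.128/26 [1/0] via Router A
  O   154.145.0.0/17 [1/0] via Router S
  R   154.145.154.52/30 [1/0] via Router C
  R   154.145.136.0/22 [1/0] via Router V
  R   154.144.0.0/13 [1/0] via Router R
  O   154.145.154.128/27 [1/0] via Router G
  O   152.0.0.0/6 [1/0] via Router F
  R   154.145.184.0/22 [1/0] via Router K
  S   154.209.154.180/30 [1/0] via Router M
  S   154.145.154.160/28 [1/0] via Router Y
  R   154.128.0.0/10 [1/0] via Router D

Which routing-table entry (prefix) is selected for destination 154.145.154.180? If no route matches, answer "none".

154.144.0.0/13

Entries matching 154.145.154.180:
  152.0.0.0/6 (152.0.0.0 - 155.255.255.255)
  154.128.0.0/10 (154.128.0.0 - 154.191.255.255)
  154.144.0.0/13 (154.144.0.0 - 154.151.255.255)
Most specific is 154.144.0.0/13.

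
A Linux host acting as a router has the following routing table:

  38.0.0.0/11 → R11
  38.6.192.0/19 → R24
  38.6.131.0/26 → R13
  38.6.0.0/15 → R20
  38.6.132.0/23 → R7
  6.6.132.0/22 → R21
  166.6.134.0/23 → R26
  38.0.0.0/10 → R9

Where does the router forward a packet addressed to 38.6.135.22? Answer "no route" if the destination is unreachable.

R20

Routes whose prefix contains 38.6.135.22:
  38.0.0.0/10 (38.0.0.0 - 38.63.255.255) -> R9
  38.0.0.0/11 (38.0.0.0 - 38.31.255.255) -> R11
  38.6.0.0/15 (38.6.0.0 - 38.7.255.255) -> R20
More-specific entries that do NOT match:
  38.6.131.0/26 (38.6.131.0 - 38.6.131.63) does not contain 38.6.135.22
  38.6.132.0/23 (38.6.132.0 - 38.6.133.255) does not contain 38.6.135.22
  166.6.134.0/23 (166.6.134.0 - 166.6.135.255) does not contain 38.6.135.22
  6.6.132.0/22 (6.6.132.0 - 6.6.135.255) does not contain 38.6.135.22
  38.6.192.0/19 (38.6.192.0 - 38.6.223.255) does not contain 38.6.135.22
Longest matching prefix is /15 -> next hop R20.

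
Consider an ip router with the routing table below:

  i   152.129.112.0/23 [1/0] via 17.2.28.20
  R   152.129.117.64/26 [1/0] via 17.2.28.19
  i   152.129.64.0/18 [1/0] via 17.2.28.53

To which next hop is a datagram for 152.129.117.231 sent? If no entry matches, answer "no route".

17.2.28.53

Routes whose prefix contains 152.129.117.231:
  152.129.64.0/18 (152.129.64.0 - 152.129.127.255) -> 17.2.28.53
More-specific entries that do NOT match:
  152.129.117.64/26 (152.129.117.64 - 152.129.117.127) does not contain 152.129.117.231
  152.129.112.0/23 (152.129.112.0 - 152.129.113.255) does not contain 152.129.117.231
Longest matching prefix is /18 -> next hop 17.2.28.53.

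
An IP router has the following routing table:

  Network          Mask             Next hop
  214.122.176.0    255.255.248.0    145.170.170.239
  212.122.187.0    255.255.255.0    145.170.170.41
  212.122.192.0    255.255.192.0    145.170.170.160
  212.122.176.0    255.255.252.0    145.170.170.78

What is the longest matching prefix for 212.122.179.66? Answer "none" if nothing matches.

Entries matching 212.122.179.66:
  212.122.176.0/22 (212.122.176.0 - 212.122.179.255)
Most specific is 212.122.176.0/22.

212.122.176.0/22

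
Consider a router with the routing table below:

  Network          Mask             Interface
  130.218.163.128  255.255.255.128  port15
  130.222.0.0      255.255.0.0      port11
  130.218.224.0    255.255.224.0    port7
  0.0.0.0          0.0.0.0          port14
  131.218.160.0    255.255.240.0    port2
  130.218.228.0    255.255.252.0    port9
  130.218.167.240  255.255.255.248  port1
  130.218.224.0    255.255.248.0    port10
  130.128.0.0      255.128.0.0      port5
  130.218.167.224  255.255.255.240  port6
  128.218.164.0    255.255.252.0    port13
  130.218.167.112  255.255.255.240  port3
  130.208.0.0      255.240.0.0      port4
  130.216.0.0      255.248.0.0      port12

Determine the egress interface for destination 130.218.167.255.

Routes whose prefix contains 130.218.167.255:
  0.0.0.0/0 (default, matches everything) -> port14
  130.128.0.0/9 (130.128.0.0 - 130.255.255.255) -> port5
  130.208.0.0/12 (130.208.0.0 - 130.223.255.255) -> port4
  130.216.0.0/13 (130.216.0.0 - 130.223.255.255) -> port12
More-specific entries that do NOT match:
  130.218.167.240/29 (130.218.167.240 - 130.218.167.247) does not contain 130.218.167.255
  130.218.167.224/28 (130.218.167.224 - 130.218.167.239) does not contain 130.218.167.255
  130.218.167.112/28 (130.218.167.112 - 130.218.167.127) does not contain 130.218.167.255
  130.218.163.128/25 (130.218.163.128 - 130.218.163.255) does not contain 130.218.167.255
  130.218.228.0/22 (130.218.228.0 - 130.218.231.255) does not contain 130.218.167.255
  128.218.164.0/22 (128.218.164.0 - 128.218.167.255) does not contain 130.218.167.255
  130.218.224.0/21 (130.218.224.0 - 130.218.231.255) does not contain 130.218.167.255
  131.218.160.0/20 (131.218.160.0 - 131.218.175.255) does not contain 130.218.167.255
  130.218.224.0/19 (130.218.224.0 - 130.218.255.255) does not contain 130.218.167.255
  130.222.0.0/16 (130.222.0.0 - 130.222.255.255) does not contain 130.218.167.255
Longest matching prefix is /13 -> interface port12.

port12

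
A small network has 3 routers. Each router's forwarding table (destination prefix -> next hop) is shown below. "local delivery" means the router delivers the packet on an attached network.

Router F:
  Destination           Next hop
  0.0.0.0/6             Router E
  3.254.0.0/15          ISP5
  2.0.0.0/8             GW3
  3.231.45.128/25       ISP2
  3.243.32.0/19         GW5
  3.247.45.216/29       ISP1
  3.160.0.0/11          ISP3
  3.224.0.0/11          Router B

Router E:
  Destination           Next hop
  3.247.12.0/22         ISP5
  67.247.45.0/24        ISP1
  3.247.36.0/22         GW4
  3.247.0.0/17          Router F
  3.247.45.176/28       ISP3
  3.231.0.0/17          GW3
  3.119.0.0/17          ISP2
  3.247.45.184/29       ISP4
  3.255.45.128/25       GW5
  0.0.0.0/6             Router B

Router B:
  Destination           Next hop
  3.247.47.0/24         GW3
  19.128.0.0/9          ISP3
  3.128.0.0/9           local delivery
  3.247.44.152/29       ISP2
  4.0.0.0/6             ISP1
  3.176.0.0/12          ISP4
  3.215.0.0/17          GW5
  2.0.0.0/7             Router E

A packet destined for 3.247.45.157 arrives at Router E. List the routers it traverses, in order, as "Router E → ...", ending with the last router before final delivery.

Router E → Router F → Router B

At Router E: longest match for 3.247.45.157 is 3.247.0.0/17 -> Router F
At Router F: longest match for 3.247.45.157 is 3.224.0.0/11 -> Router B
At Router B: longest match for 3.247.45.157 is 3.128.0.0/9 -> local delivery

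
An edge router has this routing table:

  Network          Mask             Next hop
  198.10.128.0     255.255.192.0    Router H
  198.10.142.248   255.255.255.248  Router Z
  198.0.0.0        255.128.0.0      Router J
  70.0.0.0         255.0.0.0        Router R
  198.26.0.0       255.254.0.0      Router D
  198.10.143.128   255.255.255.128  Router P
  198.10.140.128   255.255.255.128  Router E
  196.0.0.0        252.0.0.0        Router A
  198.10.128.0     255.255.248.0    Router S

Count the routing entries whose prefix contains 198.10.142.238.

Prefixes containing 198.10.142.238:
  196.0.0.0/6 (196.0.0.0 - 199.255.255.255)
  198.0.0.0/9 (198.0.0.0 - 198.127.255.255)
  198.10.128.0/18 (198.10.128.0 - 198.10.191.255)
Total matching entries: 3.

3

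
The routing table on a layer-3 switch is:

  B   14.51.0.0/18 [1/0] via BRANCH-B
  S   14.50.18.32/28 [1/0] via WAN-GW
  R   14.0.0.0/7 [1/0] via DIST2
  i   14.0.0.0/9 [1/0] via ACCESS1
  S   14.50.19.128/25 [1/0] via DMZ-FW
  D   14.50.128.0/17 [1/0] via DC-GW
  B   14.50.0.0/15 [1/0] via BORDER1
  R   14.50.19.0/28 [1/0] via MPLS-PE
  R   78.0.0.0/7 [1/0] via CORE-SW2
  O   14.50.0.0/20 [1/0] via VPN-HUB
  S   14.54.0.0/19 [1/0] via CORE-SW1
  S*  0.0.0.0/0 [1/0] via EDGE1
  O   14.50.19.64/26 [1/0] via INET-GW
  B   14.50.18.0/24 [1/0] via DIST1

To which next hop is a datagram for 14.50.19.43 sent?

Routes whose prefix contains 14.50.19.43:
  0.0.0.0/0 (default, matches everything) -> EDGE1
  14.0.0.0/7 (14.0.0.0 - 15.255.255.255) -> DIST2
  14.0.0.0/9 (14.0.0.0 - 14.127.255.255) -> ACCESS1
  14.50.0.0/15 (14.50.0.0 - 14.51.255.255) -> BORDER1
More-specific entries that do NOT match:
  14.50.18.32/28 (14.50.18.32 - 14.50.18.47) does not contain 14.50.19.43
  14.50.19.0/28 (14.50.19.0 - 14.50.19.15) does not contain 14.50.19.43
  14.50.19.64/26 (14.50.19.64 - 14.50.19.127) does not contain 14.50.19.43
  14.50.19.128/25 (14.50.19.128 - 14.50.19.255) does not contain 14.50.19.43
  14.50.18.0/24 (14.50.18.0 - 14.50.18.255) does not contain 14.50.19.43
  14.50.0.0/20 (14.50.0.0 - 14.50.15.255) does not contain 14.50.19.43
  14.54.0.0/19 (14.54.0.0 - 14.54.31.255) does not contain 14.50.19.43
  14.51.0.0/18 (14.51.0.0 - 14.51.63.255) does not contain 14.50.19.43
  14.50.128.0/17 (14.50.128.0 - 14.50.255.255) does not contain 14.50.19.43
Longest matching prefix is /15 -> next hop BORDER1.

BORDER1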